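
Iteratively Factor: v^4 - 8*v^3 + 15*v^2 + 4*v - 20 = (v - 2)*(v^3 - 6*v^2 + 3*v + 10) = (v - 5)*(v - 2)*(v^2 - v - 2) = (v - 5)*(v - 2)^2*(v + 1)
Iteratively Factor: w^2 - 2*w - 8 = (w - 4)*(w + 2)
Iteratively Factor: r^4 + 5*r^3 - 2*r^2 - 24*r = (r)*(r^3 + 5*r^2 - 2*r - 24) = r*(r - 2)*(r^2 + 7*r + 12) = r*(r - 2)*(r + 3)*(r + 4)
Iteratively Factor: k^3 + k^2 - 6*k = (k + 3)*(k^2 - 2*k) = k*(k + 3)*(k - 2)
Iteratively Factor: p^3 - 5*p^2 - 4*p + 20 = (p - 2)*(p^2 - 3*p - 10) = (p - 5)*(p - 2)*(p + 2)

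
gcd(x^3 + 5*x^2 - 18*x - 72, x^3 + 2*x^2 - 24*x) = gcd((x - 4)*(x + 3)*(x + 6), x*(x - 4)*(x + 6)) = x^2 + 2*x - 24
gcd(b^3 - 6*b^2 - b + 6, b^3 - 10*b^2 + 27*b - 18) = b^2 - 7*b + 6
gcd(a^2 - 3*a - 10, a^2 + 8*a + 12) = a + 2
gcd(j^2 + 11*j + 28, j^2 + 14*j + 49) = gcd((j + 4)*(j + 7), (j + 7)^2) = j + 7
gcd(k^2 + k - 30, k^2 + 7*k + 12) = 1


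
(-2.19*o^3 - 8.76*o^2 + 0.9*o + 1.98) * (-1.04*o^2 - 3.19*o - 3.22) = 2.2776*o^5 + 16.0965*o^4 + 34.0602*o^3 + 23.277*o^2 - 9.2142*o - 6.3756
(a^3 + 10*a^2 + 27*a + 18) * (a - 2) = a^4 + 8*a^3 + 7*a^2 - 36*a - 36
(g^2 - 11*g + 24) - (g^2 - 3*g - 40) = 64 - 8*g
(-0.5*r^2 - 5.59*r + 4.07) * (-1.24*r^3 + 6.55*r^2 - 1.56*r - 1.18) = 0.62*r^5 + 3.6566*r^4 - 40.8813*r^3 + 35.9689*r^2 + 0.246999999999999*r - 4.8026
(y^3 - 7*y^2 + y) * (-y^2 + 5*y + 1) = -y^5 + 12*y^4 - 35*y^3 - 2*y^2 + y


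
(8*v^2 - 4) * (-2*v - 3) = -16*v^3 - 24*v^2 + 8*v + 12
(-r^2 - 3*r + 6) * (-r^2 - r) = r^4 + 4*r^3 - 3*r^2 - 6*r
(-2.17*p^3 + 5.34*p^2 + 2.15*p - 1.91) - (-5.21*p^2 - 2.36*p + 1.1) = -2.17*p^3 + 10.55*p^2 + 4.51*p - 3.01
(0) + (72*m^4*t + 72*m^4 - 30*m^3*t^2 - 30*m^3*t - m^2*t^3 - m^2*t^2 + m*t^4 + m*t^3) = 72*m^4*t + 72*m^4 - 30*m^3*t^2 - 30*m^3*t - m^2*t^3 - m^2*t^2 + m*t^4 + m*t^3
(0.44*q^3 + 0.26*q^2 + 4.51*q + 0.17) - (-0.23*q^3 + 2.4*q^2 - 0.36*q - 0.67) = 0.67*q^3 - 2.14*q^2 + 4.87*q + 0.84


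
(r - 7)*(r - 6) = r^2 - 13*r + 42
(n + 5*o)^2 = n^2 + 10*n*o + 25*o^2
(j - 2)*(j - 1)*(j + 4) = j^3 + j^2 - 10*j + 8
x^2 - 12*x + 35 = (x - 7)*(x - 5)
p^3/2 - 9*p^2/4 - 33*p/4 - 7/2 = (p/2 + 1)*(p - 7)*(p + 1/2)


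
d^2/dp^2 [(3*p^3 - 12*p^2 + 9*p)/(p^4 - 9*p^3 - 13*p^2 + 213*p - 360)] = 6*(p^6 - 3*p^5 + 111*p^4 - 1093*p^3 + 2880*p^2 - 2160*p + 10680)/(p^9 - 18*p^8 + 15*p^7 + 1260*p^6 - 4785*p^5 - 26658*p^4 + 147329*p^3 + 86760*p^2 - 1339200*p + 1728000)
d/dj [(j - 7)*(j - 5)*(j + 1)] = 3*j^2 - 22*j + 23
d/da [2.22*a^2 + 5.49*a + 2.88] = 4.44*a + 5.49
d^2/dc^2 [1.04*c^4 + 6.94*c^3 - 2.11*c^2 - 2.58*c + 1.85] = 12.48*c^2 + 41.64*c - 4.22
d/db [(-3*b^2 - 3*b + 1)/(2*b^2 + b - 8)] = (3*b^2 + 44*b + 23)/(4*b^4 + 4*b^3 - 31*b^2 - 16*b + 64)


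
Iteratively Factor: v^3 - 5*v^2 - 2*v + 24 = (v - 4)*(v^2 - v - 6) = (v - 4)*(v + 2)*(v - 3)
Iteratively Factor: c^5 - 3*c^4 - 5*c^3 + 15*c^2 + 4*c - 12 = (c - 2)*(c^4 - c^3 - 7*c^2 + c + 6) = (c - 2)*(c + 2)*(c^3 - 3*c^2 - c + 3) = (c - 3)*(c - 2)*(c + 2)*(c^2 - 1) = (c - 3)*(c - 2)*(c - 1)*(c + 2)*(c + 1)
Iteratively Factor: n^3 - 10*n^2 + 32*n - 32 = (n - 4)*(n^2 - 6*n + 8) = (n - 4)^2*(n - 2)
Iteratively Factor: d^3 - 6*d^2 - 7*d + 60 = (d - 5)*(d^2 - d - 12) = (d - 5)*(d - 4)*(d + 3)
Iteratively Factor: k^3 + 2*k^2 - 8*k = (k + 4)*(k^2 - 2*k) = (k - 2)*(k + 4)*(k)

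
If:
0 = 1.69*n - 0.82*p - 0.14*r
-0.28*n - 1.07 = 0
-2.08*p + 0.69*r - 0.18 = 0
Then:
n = -3.82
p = -5.23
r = -15.50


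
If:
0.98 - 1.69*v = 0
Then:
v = 0.58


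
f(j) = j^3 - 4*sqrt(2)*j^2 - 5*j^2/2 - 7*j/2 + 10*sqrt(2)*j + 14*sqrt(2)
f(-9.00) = -1465.69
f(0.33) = 22.46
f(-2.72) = -89.62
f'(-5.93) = 212.88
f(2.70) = 8.75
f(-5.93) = -538.67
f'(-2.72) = 77.21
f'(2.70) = -11.53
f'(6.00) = 20.76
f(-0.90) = 2.89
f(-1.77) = -30.14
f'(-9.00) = 400.47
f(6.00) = 6.01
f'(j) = 3*j^2 - 8*sqrt(2)*j - 5*j - 7/2 + 10*sqrt(2)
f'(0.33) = 5.59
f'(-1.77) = 48.92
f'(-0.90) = 27.75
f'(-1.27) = 36.20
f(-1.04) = -1.22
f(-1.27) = -8.92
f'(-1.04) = 30.85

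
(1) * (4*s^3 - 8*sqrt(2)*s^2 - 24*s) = 4*s^3 - 8*sqrt(2)*s^2 - 24*s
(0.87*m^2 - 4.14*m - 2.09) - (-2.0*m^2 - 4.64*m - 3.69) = 2.87*m^2 + 0.5*m + 1.6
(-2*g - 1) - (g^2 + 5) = -g^2 - 2*g - 6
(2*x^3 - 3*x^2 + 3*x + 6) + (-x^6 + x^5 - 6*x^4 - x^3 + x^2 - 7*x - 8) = -x^6 + x^5 - 6*x^4 + x^3 - 2*x^2 - 4*x - 2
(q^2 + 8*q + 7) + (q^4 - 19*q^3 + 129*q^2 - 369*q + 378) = q^4 - 19*q^3 + 130*q^2 - 361*q + 385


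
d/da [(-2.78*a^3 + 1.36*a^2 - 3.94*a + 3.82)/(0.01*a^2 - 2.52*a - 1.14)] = (-0.0278*a^4 + 14.0112*a^3 + 6.1198*a^2 - 3.1772*a + 14.118)/(0.0001*a^4 - 0.0504*a^3 + 6.3276*a^2 + 5.7456*a + 1.2996)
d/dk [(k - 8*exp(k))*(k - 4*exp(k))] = -12*k*exp(k) + 2*k + 64*exp(2*k) - 12*exp(k)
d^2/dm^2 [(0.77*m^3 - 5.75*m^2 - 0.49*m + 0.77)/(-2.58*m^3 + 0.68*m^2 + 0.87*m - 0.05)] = (1.4210854715202e-14*m^7 + 73.8468239999999*m^6 + 9.19976400000002*m^5 + 11.967588*m^4 + 5.86118200000001*m^3 + 8.849214*m^2 - 2.048802*m - 1.146606)/(17.173512*m^9 - 13.579056*m^8 - 13.794228*m^7 + 9.841996*m^6 + 4.125222*m^5 - 2.148096*m^4 - 0.461673*m^3 + 0.108435*m^2 - 0.006525*m + 0.000125)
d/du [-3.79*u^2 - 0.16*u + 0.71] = -7.58*u - 0.16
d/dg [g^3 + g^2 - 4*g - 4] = 3*g^2 + 2*g - 4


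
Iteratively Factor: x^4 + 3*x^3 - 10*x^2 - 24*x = (x + 4)*(x^3 - x^2 - 6*x) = (x - 3)*(x + 4)*(x^2 + 2*x) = (x - 3)*(x + 2)*(x + 4)*(x)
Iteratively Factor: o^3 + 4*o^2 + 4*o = (o + 2)*(o^2 + 2*o) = o*(o + 2)*(o + 2)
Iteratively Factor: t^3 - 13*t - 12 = (t - 4)*(t^2 + 4*t + 3) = (t - 4)*(t + 3)*(t + 1)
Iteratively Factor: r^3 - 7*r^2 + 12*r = (r - 4)*(r^2 - 3*r) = r*(r - 4)*(r - 3)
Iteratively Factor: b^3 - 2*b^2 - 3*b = (b)*(b^2 - 2*b - 3) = b*(b - 3)*(b + 1)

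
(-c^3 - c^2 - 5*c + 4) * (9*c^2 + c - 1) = -9*c^5 - 10*c^4 - 45*c^3 + 32*c^2 + 9*c - 4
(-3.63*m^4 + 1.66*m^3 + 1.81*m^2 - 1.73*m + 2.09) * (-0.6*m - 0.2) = 2.178*m^5 - 0.27*m^4 - 1.418*m^3 + 0.676*m^2 - 0.908*m - 0.418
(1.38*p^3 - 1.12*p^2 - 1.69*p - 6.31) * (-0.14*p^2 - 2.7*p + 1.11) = -0.1932*p^5 - 3.5692*p^4 + 4.7924*p^3 + 4.2032*p^2 + 15.1611*p - 7.0041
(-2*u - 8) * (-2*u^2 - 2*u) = 4*u^3 + 20*u^2 + 16*u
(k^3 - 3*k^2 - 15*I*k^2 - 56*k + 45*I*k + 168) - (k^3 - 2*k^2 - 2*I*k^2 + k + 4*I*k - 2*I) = -k^2 - 13*I*k^2 - 57*k + 41*I*k + 168 + 2*I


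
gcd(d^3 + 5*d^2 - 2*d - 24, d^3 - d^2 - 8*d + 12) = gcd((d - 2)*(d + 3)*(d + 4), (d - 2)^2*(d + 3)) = d^2 + d - 6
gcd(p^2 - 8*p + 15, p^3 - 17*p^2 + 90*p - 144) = p - 3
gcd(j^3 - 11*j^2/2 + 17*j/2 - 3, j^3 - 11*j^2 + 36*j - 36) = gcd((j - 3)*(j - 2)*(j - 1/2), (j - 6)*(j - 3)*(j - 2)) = j^2 - 5*j + 6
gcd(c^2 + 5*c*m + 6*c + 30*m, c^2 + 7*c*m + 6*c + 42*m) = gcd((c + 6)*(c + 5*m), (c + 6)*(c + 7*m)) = c + 6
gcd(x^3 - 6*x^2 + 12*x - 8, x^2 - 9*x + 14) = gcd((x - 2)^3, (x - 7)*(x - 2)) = x - 2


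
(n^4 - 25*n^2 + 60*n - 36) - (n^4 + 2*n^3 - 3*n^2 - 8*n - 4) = -2*n^3 - 22*n^2 + 68*n - 32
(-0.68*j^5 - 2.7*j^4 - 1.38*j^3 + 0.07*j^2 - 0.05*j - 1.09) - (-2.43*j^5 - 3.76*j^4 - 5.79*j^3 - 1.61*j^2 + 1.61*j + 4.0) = 1.75*j^5 + 1.06*j^4 + 4.41*j^3 + 1.68*j^2 - 1.66*j - 5.09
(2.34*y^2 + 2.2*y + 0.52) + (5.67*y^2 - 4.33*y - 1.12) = 8.01*y^2 - 2.13*y - 0.6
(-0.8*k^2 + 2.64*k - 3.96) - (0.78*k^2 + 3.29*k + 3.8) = -1.58*k^2 - 0.65*k - 7.76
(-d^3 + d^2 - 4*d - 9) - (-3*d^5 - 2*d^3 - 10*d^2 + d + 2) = 3*d^5 + d^3 + 11*d^2 - 5*d - 11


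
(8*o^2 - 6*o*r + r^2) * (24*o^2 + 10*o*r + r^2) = 192*o^4 - 64*o^3*r - 28*o^2*r^2 + 4*o*r^3 + r^4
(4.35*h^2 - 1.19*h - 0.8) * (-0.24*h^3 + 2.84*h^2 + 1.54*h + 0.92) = -1.044*h^5 + 12.6396*h^4 + 3.5114*h^3 - 0.1026*h^2 - 2.3268*h - 0.736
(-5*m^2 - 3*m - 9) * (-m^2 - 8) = 5*m^4 + 3*m^3 + 49*m^2 + 24*m + 72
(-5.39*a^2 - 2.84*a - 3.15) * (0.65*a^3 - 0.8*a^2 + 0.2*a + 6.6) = -3.5035*a^5 + 2.466*a^4 - 0.8535*a^3 - 33.622*a^2 - 19.374*a - 20.79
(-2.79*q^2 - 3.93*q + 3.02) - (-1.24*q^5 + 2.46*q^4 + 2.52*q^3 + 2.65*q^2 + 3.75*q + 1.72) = 1.24*q^5 - 2.46*q^4 - 2.52*q^3 - 5.44*q^2 - 7.68*q + 1.3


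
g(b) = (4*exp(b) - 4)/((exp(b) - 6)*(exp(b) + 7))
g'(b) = 4*exp(b)/((exp(b) - 6)*(exp(b) + 7)) - (4*exp(b) - 4)*exp(b)/((exp(b) - 6)*(exp(b) + 7)^2) - (4*exp(b) - 4)*exp(b)/((exp(b) - 6)^2*(exp(b) + 7)) = 4*(-exp(2*b) + 2*exp(b) - 41)*exp(b)/(exp(4*b) + 2*exp(3*b) - 83*exp(2*b) - 84*exp(b) + 1764)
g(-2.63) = 0.09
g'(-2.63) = -0.01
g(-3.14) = 0.09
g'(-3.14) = -0.00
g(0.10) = -0.01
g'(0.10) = -0.11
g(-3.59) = 0.09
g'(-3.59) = -0.00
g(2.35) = 0.48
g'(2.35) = -0.89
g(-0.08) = 0.01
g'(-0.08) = -0.09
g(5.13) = 0.02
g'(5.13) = -0.02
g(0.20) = -0.02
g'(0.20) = -0.13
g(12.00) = 0.00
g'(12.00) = 0.00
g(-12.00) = 0.10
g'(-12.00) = 0.00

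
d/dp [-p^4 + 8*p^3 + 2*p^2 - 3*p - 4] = -4*p^3 + 24*p^2 + 4*p - 3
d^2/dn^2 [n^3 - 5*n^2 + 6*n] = 6*n - 10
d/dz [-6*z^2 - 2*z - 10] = -12*z - 2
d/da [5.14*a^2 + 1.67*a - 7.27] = 10.28*a + 1.67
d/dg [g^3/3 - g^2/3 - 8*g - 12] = g^2 - 2*g/3 - 8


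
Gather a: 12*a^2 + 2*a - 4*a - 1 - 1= 12*a^2 - 2*a - 2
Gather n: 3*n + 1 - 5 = 3*n - 4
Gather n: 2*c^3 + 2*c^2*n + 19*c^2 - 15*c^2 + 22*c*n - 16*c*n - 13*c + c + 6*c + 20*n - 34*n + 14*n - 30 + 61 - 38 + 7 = 2*c^3 + 4*c^2 - 6*c + n*(2*c^2 + 6*c)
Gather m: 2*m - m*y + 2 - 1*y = m*(2 - y) - y + 2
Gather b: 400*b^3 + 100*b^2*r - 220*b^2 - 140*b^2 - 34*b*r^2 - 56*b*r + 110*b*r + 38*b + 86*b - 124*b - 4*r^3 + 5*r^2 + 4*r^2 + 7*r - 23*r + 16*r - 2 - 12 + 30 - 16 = 400*b^3 + b^2*(100*r - 360) + b*(-34*r^2 + 54*r) - 4*r^3 + 9*r^2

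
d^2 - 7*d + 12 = (d - 4)*(d - 3)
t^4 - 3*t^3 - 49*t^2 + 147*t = t*(t - 7)*(t - 3)*(t + 7)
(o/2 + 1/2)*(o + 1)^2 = o^3/2 + 3*o^2/2 + 3*o/2 + 1/2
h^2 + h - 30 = (h - 5)*(h + 6)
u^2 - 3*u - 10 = (u - 5)*(u + 2)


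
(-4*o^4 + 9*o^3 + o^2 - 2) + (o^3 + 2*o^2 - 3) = -4*o^4 + 10*o^3 + 3*o^2 - 5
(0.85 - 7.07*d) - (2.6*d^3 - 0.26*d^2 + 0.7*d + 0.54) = -2.6*d^3 + 0.26*d^2 - 7.77*d + 0.31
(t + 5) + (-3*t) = 5 - 2*t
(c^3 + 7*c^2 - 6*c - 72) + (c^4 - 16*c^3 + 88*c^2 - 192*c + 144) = c^4 - 15*c^3 + 95*c^2 - 198*c + 72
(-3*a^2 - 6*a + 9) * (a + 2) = -3*a^3 - 12*a^2 - 3*a + 18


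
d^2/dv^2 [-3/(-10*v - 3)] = 600/(10*v + 3)^3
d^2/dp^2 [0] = 0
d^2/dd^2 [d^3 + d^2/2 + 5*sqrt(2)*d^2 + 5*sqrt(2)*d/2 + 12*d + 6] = 6*d + 1 + 10*sqrt(2)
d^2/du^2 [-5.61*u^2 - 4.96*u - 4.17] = -11.2200000000000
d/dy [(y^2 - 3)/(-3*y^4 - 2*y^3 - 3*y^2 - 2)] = 2*y*(-3*y^4 - 2*y^3 - 3*y^2 + 3*(y^2 - 3)*(2*y^2 + y + 1) - 2)/(3*y^4 + 2*y^3 + 3*y^2 + 2)^2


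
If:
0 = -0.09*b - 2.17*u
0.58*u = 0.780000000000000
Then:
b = -32.43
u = 1.34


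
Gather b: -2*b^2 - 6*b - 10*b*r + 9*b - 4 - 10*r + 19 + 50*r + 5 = -2*b^2 + b*(3 - 10*r) + 40*r + 20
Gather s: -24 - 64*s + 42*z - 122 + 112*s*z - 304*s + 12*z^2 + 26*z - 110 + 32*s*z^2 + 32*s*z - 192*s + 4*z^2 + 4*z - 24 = s*(32*z^2 + 144*z - 560) + 16*z^2 + 72*z - 280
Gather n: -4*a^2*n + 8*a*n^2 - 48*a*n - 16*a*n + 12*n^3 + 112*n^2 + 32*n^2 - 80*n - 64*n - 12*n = 12*n^3 + n^2*(8*a + 144) + n*(-4*a^2 - 64*a - 156)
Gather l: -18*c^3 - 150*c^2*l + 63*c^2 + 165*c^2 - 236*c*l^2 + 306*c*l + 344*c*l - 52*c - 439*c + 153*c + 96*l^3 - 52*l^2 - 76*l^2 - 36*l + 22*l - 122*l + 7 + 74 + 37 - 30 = -18*c^3 + 228*c^2 - 338*c + 96*l^3 + l^2*(-236*c - 128) + l*(-150*c^2 + 650*c - 136) + 88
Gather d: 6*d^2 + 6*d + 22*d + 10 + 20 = 6*d^2 + 28*d + 30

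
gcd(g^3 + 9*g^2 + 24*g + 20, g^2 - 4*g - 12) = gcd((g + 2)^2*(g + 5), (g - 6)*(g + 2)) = g + 2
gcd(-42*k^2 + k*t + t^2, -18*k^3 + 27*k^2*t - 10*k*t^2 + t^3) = -6*k + t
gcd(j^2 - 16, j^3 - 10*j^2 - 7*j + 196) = j + 4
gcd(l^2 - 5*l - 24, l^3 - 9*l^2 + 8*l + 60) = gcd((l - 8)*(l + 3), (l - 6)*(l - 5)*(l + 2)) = 1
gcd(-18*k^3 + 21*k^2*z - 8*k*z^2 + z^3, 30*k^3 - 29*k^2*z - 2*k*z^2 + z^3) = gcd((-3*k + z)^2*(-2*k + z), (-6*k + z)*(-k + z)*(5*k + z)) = 1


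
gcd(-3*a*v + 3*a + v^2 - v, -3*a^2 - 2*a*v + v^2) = -3*a + v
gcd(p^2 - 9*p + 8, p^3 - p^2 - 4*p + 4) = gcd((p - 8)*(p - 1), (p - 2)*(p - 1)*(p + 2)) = p - 1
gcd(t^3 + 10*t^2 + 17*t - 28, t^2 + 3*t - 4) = t^2 + 3*t - 4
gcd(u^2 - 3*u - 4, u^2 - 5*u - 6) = u + 1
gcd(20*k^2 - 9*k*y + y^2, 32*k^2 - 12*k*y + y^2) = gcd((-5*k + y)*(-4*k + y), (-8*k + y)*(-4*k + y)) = -4*k + y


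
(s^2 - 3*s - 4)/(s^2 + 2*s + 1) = (s - 4)/(s + 1)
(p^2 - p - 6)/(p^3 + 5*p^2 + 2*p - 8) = (p - 3)/(p^2 + 3*p - 4)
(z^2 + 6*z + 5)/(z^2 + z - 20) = (z + 1)/(z - 4)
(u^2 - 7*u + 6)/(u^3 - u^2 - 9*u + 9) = (u - 6)/(u^2 - 9)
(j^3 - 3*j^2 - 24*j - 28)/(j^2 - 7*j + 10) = (j^3 - 3*j^2 - 24*j - 28)/(j^2 - 7*j + 10)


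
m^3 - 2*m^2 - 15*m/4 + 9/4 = (m - 3)*(m - 1/2)*(m + 3/2)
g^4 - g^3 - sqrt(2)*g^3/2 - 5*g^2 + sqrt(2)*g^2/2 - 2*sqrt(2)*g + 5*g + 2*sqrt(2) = (g - 1)*(g - 2*sqrt(2))*(g + sqrt(2)/2)*(g + sqrt(2))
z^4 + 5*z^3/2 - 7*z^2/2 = z^2*(z - 1)*(z + 7/2)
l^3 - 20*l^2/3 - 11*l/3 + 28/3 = (l - 7)*(l - 1)*(l + 4/3)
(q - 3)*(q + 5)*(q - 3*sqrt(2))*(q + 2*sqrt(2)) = q^4 - sqrt(2)*q^3 + 2*q^3 - 27*q^2 - 2*sqrt(2)*q^2 - 24*q + 15*sqrt(2)*q + 180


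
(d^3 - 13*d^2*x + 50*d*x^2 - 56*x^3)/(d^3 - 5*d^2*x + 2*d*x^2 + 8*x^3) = (d - 7*x)/(d + x)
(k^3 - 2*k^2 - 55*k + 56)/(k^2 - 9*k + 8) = k + 7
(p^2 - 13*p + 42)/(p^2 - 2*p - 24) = (p - 7)/(p + 4)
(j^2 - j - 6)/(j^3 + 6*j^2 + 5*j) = (j^2 - j - 6)/(j*(j^2 + 6*j + 5))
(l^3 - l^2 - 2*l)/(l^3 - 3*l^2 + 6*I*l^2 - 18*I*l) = (l^2 - l - 2)/(l^2 + l*(-3 + 6*I) - 18*I)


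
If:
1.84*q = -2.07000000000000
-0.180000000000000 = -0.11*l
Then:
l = 1.64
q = -1.12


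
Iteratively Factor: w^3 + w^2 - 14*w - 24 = (w - 4)*(w^2 + 5*w + 6) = (w - 4)*(w + 2)*(w + 3)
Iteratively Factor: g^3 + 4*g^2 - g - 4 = (g + 4)*(g^2 - 1) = (g + 1)*(g + 4)*(g - 1)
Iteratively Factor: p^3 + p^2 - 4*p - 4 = (p - 2)*(p^2 + 3*p + 2) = (p - 2)*(p + 1)*(p + 2)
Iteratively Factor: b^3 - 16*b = (b)*(b^2 - 16) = b*(b - 4)*(b + 4)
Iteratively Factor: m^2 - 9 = (m - 3)*(m + 3)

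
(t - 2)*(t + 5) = t^2 + 3*t - 10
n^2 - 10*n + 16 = (n - 8)*(n - 2)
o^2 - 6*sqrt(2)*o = o*(o - 6*sqrt(2))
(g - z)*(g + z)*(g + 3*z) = g^3 + 3*g^2*z - g*z^2 - 3*z^3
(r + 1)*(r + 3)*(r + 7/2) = r^3 + 15*r^2/2 + 17*r + 21/2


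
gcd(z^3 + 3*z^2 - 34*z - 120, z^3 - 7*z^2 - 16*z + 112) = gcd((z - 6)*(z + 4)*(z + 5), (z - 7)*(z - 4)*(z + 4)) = z + 4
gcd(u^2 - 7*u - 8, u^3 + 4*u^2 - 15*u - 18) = u + 1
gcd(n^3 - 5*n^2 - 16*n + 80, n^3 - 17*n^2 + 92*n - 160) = n^2 - 9*n + 20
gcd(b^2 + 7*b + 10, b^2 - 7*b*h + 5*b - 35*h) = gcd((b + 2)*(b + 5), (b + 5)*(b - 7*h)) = b + 5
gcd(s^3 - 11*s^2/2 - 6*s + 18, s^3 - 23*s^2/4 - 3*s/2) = s - 6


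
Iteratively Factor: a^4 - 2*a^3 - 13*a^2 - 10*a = (a + 1)*(a^3 - 3*a^2 - 10*a) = a*(a + 1)*(a^2 - 3*a - 10) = a*(a - 5)*(a + 1)*(a + 2)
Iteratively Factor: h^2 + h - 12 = (h + 4)*(h - 3)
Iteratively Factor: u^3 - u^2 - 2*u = (u - 2)*(u^2 + u) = (u - 2)*(u + 1)*(u)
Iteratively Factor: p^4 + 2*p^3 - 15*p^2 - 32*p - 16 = (p + 4)*(p^3 - 2*p^2 - 7*p - 4) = (p + 1)*(p + 4)*(p^2 - 3*p - 4) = (p + 1)^2*(p + 4)*(p - 4)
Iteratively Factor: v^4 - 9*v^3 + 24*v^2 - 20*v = (v - 2)*(v^3 - 7*v^2 + 10*v) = v*(v - 2)*(v^2 - 7*v + 10) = v*(v - 2)^2*(v - 5)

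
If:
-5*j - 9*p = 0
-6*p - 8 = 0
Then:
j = 12/5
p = -4/3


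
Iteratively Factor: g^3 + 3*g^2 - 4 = (g - 1)*(g^2 + 4*g + 4) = (g - 1)*(g + 2)*(g + 2)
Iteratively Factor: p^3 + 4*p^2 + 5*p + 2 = (p + 2)*(p^2 + 2*p + 1) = (p + 1)*(p + 2)*(p + 1)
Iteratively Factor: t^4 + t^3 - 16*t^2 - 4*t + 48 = (t - 3)*(t^3 + 4*t^2 - 4*t - 16) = (t - 3)*(t + 4)*(t^2 - 4) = (t - 3)*(t - 2)*(t + 4)*(t + 2)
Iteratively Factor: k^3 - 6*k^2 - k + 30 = (k - 5)*(k^2 - k - 6) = (k - 5)*(k + 2)*(k - 3)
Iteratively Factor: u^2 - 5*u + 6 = (u - 2)*(u - 3)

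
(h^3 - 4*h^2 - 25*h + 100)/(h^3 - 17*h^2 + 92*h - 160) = (h + 5)/(h - 8)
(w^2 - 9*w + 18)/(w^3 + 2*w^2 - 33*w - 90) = (w - 3)/(w^2 + 8*w + 15)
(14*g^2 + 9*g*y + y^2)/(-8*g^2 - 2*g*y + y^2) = (7*g + y)/(-4*g + y)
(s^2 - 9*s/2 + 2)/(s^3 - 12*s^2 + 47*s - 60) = (s - 1/2)/(s^2 - 8*s + 15)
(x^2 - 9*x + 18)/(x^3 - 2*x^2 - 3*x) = (x - 6)/(x*(x + 1))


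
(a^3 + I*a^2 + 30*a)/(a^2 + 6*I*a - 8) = a*(a^2 + I*a + 30)/(a^2 + 6*I*a - 8)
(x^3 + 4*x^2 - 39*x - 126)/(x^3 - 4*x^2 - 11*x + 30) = (x^2 + x - 42)/(x^2 - 7*x + 10)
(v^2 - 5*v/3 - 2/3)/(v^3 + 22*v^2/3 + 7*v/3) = (v - 2)/(v*(v + 7))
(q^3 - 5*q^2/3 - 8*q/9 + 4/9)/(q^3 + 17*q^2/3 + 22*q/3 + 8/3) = (3*q^2 - 7*q + 2)/(3*(q^2 + 5*q + 4))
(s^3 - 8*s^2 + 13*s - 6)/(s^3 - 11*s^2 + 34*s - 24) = (s - 1)/(s - 4)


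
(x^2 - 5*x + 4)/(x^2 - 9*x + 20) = (x - 1)/(x - 5)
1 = 1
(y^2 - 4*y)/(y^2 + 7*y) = (y - 4)/(y + 7)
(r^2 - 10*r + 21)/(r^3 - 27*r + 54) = (r - 7)/(r^2 + 3*r - 18)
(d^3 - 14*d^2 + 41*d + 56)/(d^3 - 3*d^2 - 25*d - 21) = (d - 8)/(d + 3)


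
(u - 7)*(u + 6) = u^2 - u - 42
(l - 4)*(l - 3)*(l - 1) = l^3 - 8*l^2 + 19*l - 12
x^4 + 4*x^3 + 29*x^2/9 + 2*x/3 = x*(x + 1/3)*(x + 2/3)*(x + 3)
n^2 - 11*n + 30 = (n - 6)*(n - 5)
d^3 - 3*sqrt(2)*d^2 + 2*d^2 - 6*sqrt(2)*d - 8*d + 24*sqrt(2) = (d - 2)*(d + 4)*(d - 3*sqrt(2))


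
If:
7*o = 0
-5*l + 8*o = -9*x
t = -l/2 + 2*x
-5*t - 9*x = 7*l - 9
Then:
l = 162/271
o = 0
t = 99/271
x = 90/271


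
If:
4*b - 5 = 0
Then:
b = 5/4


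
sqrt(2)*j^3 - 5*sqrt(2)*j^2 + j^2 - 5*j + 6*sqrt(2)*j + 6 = (j - 3)*(j - 2)*(sqrt(2)*j + 1)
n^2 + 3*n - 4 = (n - 1)*(n + 4)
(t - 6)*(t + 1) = t^2 - 5*t - 6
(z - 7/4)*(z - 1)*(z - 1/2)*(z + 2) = z^4 - 5*z^3/4 - 27*z^2/8 + 43*z/8 - 7/4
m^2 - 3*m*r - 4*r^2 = (m - 4*r)*(m + r)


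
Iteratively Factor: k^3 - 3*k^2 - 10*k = (k - 5)*(k^2 + 2*k) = (k - 5)*(k + 2)*(k)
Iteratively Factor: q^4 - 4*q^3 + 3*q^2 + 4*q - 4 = (q + 1)*(q^3 - 5*q^2 + 8*q - 4) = (q - 2)*(q + 1)*(q^2 - 3*q + 2) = (q - 2)*(q - 1)*(q + 1)*(q - 2)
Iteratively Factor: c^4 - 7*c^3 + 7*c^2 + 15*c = (c + 1)*(c^3 - 8*c^2 + 15*c) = (c - 5)*(c + 1)*(c^2 - 3*c) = c*(c - 5)*(c + 1)*(c - 3)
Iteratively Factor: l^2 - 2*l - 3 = (l + 1)*(l - 3)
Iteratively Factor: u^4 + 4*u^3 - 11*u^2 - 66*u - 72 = (u + 2)*(u^3 + 2*u^2 - 15*u - 36) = (u - 4)*(u + 2)*(u^2 + 6*u + 9) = (u - 4)*(u + 2)*(u + 3)*(u + 3)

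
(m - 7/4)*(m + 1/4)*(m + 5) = m^3 + 7*m^2/2 - 127*m/16 - 35/16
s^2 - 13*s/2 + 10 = (s - 4)*(s - 5/2)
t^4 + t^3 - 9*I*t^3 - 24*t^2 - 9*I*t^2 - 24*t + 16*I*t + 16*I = (t + 1)*(t - 4*I)^2*(t - I)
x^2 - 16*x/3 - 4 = (x - 6)*(x + 2/3)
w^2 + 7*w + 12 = (w + 3)*(w + 4)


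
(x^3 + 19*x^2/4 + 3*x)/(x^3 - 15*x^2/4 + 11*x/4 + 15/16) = 4*x*(4*x^2 + 19*x + 12)/(16*x^3 - 60*x^2 + 44*x + 15)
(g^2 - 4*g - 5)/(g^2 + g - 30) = (g + 1)/(g + 6)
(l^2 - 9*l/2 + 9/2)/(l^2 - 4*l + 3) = (l - 3/2)/(l - 1)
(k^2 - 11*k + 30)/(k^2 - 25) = (k - 6)/(k + 5)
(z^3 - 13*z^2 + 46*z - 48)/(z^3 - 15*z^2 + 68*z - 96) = (z - 2)/(z - 4)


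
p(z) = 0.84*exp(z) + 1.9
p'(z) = 0.84*exp(z)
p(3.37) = 26.33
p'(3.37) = 24.43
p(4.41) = 71.01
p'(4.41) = 69.11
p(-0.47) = 2.43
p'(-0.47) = 0.53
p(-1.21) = 2.15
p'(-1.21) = 0.25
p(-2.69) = 1.96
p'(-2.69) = 0.06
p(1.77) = 6.83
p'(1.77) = 4.93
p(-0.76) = 2.29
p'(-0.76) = 0.39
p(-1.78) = 2.04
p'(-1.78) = 0.14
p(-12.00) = 1.90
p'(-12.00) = 0.00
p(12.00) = 136715.92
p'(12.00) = 136714.02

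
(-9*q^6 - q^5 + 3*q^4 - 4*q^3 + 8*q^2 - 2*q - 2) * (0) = 0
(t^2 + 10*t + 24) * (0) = 0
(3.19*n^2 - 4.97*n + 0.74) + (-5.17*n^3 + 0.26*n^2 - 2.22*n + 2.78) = -5.17*n^3 + 3.45*n^2 - 7.19*n + 3.52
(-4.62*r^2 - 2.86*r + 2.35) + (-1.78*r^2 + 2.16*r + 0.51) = -6.4*r^2 - 0.7*r + 2.86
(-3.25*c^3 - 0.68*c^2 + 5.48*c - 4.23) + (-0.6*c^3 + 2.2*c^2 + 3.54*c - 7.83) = -3.85*c^3 + 1.52*c^2 + 9.02*c - 12.06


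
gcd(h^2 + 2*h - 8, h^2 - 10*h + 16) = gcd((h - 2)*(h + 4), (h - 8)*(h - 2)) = h - 2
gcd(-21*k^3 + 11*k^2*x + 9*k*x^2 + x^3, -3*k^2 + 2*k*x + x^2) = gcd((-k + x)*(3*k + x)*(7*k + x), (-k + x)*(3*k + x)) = -3*k^2 + 2*k*x + x^2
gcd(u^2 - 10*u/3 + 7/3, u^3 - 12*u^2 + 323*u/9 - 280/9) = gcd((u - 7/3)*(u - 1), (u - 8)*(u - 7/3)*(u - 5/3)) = u - 7/3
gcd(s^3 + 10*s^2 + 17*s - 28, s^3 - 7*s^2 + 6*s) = s - 1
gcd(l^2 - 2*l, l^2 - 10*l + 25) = 1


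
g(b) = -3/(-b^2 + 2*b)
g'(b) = -3*(2*b - 2)/(-b^2 + 2*b)^2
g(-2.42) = 0.28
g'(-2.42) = 0.18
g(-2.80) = 0.22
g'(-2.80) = 0.13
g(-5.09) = 0.08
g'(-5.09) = 0.03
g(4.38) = 0.29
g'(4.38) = -0.19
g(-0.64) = 1.78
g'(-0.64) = 3.45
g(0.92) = -3.02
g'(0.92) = 0.49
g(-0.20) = 6.82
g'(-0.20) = 37.19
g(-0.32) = 4.04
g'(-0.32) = 14.37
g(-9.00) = 0.03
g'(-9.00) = 0.01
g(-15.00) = 0.01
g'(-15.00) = 0.00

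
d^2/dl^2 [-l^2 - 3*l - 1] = -2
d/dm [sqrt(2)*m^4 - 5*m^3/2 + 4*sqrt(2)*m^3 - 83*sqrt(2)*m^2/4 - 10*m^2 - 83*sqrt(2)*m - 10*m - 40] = 4*sqrt(2)*m^3 - 15*m^2/2 + 12*sqrt(2)*m^2 - 83*sqrt(2)*m/2 - 20*m - 83*sqrt(2) - 10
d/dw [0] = 0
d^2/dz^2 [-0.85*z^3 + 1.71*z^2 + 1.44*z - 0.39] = 3.42 - 5.1*z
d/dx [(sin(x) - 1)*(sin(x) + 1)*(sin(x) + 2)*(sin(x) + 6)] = 2*(2*sin(x)^3 + 12*sin(x)^2 + 11*sin(x) - 4)*cos(x)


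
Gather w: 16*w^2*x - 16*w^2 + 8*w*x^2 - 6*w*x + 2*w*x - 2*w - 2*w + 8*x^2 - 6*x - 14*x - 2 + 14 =w^2*(16*x - 16) + w*(8*x^2 - 4*x - 4) + 8*x^2 - 20*x + 12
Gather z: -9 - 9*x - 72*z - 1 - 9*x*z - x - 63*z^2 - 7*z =-10*x - 63*z^2 + z*(-9*x - 79) - 10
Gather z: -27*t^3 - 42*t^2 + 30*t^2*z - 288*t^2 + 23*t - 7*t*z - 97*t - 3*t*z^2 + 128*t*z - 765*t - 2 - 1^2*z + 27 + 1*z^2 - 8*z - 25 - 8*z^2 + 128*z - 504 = -27*t^3 - 330*t^2 - 839*t + z^2*(-3*t - 7) + z*(30*t^2 + 121*t + 119) - 504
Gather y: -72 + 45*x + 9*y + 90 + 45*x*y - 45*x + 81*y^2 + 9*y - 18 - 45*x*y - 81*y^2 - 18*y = 0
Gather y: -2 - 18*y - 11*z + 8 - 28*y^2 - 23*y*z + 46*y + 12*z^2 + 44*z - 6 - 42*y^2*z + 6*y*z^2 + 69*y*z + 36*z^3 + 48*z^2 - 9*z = y^2*(-42*z - 28) + y*(6*z^2 + 46*z + 28) + 36*z^3 + 60*z^2 + 24*z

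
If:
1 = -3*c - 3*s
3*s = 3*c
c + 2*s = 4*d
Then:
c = -1/6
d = -1/8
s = -1/6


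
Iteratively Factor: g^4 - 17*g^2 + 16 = (g + 1)*(g^3 - g^2 - 16*g + 16) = (g + 1)*(g + 4)*(g^2 - 5*g + 4) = (g - 4)*(g + 1)*(g + 4)*(g - 1)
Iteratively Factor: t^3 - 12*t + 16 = (t + 4)*(t^2 - 4*t + 4) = (t - 2)*(t + 4)*(t - 2)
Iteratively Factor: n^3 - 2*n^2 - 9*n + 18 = (n - 2)*(n^2 - 9) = (n - 3)*(n - 2)*(n + 3)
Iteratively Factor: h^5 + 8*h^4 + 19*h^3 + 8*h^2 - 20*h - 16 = (h + 1)*(h^4 + 7*h^3 + 12*h^2 - 4*h - 16) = (h + 1)*(h + 2)*(h^3 + 5*h^2 + 2*h - 8) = (h + 1)*(h + 2)*(h + 4)*(h^2 + h - 2) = (h + 1)*(h + 2)^2*(h + 4)*(h - 1)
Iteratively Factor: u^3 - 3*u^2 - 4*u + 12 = (u - 3)*(u^2 - 4) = (u - 3)*(u - 2)*(u + 2)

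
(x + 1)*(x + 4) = x^2 + 5*x + 4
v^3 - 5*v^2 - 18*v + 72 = (v - 6)*(v - 3)*(v + 4)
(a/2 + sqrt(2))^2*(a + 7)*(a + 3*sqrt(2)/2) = a^4/4 + 7*a^3/4 + 11*sqrt(2)*a^3/8 + 5*a^2 + 77*sqrt(2)*a^2/8 + 3*sqrt(2)*a + 35*a + 21*sqrt(2)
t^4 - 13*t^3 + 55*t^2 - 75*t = t*(t - 5)^2*(t - 3)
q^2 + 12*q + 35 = (q + 5)*(q + 7)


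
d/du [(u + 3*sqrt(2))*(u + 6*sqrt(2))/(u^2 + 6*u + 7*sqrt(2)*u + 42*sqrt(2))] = 2*(-sqrt(2)*u^2 + 3*u^2 - 36*u + 42*sqrt(2)*u - 126*sqrt(2) + 270)/(u^4 + 12*u^3 + 14*sqrt(2)*u^3 + 134*u^2 + 168*sqrt(2)*u^2 + 504*sqrt(2)*u + 1176*u + 3528)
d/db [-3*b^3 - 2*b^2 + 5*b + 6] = -9*b^2 - 4*b + 5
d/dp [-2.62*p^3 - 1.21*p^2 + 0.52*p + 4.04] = -7.86*p^2 - 2.42*p + 0.52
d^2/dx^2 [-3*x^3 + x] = -18*x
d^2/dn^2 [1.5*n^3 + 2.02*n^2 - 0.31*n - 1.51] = 9.0*n + 4.04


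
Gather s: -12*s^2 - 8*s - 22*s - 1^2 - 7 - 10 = -12*s^2 - 30*s - 18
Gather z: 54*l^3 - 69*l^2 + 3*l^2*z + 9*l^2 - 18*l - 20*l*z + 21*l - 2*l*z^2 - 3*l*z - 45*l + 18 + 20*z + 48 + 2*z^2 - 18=54*l^3 - 60*l^2 - 42*l + z^2*(2 - 2*l) + z*(3*l^2 - 23*l + 20) + 48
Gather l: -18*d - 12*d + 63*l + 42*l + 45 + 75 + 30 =-30*d + 105*l + 150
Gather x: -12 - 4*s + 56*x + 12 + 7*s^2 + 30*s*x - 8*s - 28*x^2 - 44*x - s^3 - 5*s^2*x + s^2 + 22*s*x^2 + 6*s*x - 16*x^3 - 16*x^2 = -s^3 + 8*s^2 - 12*s - 16*x^3 + x^2*(22*s - 44) + x*(-5*s^2 + 36*s + 12)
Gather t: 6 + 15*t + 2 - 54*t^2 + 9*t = -54*t^2 + 24*t + 8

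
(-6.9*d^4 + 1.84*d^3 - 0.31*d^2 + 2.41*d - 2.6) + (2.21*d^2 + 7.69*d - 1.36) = -6.9*d^4 + 1.84*d^3 + 1.9*d^2 + 10.1*d - 3.96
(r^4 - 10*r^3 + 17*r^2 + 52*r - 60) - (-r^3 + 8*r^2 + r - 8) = r^4 - 9*r^3 + 9*r^2 + 51*r - 52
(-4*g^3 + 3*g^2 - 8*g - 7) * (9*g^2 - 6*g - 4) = -36*g^5 + 51*g^4 - 74*g^3 - 27*g^2 + 74*g + 28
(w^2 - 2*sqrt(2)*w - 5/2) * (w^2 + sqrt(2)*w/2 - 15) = w^4 - 3*sqrt(2)*w^3/2 - 39*w^2/2 + 115*sqrt(2)*w/4 + 75/2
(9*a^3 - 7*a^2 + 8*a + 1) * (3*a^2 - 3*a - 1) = 27*a^5 - 48*a^4 + 36*a^3 - 14*a^2 - 11*a - 1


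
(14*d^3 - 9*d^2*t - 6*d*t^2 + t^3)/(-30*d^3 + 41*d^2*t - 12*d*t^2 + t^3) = (-14*d^2 - 5*d*t + t^2)/(30*d^2 - 11*d*t + t^2)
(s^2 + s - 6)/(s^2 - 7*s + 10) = (s + 3)/(s - 5)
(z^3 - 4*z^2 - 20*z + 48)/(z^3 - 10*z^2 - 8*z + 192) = (z - 2)/(z - 8)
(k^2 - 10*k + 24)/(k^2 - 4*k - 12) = (k - 4)/(k + 2)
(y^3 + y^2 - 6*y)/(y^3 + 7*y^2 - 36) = y/(y + 6)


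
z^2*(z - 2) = z^3 - 2*z^2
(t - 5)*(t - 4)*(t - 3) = t^3 - 12*t^2 + 47*t - 60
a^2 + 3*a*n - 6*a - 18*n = (a - 6)*(a + 3*n)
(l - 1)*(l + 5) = l^2 + 4*l - 5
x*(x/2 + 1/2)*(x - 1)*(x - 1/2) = x^4/2 - x^3/4 - x^2/2 + x/4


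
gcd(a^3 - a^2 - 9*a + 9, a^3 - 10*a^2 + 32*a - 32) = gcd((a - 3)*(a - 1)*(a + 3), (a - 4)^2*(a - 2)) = 1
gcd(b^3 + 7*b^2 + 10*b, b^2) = b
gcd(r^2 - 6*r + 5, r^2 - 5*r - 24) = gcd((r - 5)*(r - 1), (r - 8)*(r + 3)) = 1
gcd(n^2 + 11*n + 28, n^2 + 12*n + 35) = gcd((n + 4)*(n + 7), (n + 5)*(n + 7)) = n + 7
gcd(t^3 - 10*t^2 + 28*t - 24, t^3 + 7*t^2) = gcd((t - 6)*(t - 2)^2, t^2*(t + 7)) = 1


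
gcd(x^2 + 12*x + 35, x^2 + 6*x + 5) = x + 5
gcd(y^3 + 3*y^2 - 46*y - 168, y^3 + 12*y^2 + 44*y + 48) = y^2 + 10*y + 24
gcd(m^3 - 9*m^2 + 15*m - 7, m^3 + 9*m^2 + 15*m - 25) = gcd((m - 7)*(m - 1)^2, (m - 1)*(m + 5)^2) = m - 1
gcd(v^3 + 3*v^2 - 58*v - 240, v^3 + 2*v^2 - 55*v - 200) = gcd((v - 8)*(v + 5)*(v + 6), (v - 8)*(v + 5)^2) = v^2 - 3*v - 40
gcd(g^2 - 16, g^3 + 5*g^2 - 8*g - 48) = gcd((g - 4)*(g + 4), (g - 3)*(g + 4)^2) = g + 4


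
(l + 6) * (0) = 0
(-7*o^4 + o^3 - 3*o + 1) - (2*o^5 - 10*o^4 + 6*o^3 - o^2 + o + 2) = -2*o^5 + 3*o^4 - 5*o^3 + o^2 - 4*o - 1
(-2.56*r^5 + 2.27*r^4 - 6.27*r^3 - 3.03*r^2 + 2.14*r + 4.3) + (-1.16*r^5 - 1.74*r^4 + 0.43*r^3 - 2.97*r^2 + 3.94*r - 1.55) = -3.72*r^5 + 0.53*r^4 - 5.84*r^3 - 6.0*r^2 + 6.08*r + 2.75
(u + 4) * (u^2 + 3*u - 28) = u^3 + 7*u^2 - 16*u - 112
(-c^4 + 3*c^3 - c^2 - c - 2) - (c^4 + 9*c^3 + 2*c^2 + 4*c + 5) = -2*c^4 - 6*c^3 - 3*c^2 - 5*c - 7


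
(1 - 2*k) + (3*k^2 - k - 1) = 3*k^2 - 3*k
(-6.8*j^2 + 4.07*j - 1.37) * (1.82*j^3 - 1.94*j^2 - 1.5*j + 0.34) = -12.376*j^5 + 20.5994*j^4 - 0.189200000000001*j^3 - 5.7592*j^2 + 3.4388*j - 0.4658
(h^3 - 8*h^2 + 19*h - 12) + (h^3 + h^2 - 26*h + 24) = 2*h^3 - 7*h^2 - 7*h + 12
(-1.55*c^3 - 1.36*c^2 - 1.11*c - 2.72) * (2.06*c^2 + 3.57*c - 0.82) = -3.193*c^5 - 8.3351*c^4 - 5.8708*c^3 - 8.4507*c^2 - 8.8002*c + 2.2304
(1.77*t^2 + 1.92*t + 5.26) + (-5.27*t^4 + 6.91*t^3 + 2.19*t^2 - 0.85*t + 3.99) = -5.27*t^4 + 6.91*t^3 + 3.96*t^2 + 1.07*t + 9.25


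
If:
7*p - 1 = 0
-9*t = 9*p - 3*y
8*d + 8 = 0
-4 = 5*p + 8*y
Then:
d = -1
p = 1/7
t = -19/56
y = -33/56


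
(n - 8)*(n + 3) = n^2 - 5*n - 24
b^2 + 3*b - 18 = (b - 3)*(b + 6)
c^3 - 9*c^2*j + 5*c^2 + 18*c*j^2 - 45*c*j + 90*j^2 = (c + 5)*(c - 6*j)*(c - 3*j)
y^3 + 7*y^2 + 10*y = y*(y + 2)*(y + 5)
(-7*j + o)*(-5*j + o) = 35*j^2 - 12*j*o + o^2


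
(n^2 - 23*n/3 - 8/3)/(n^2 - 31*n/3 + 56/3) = (3*n + 1)/(3*n - 7)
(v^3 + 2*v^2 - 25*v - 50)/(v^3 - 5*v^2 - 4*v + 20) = (v + 5)/(v - 2)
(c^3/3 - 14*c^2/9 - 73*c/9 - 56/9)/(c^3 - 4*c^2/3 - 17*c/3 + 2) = (3*c^3 - 14*c^2 - 73*c - 56)/(3*(3*c^3 - 4*c^2 - 17*c + 6))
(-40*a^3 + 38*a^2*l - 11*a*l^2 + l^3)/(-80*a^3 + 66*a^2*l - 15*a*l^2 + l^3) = (4*a - l)/(8*a - l)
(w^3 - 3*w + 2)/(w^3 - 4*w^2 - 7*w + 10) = (w - 1)/(w - 5)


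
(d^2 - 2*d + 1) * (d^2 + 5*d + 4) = d^4 + 3*d^3 - 5*d^2 - 3*d + 4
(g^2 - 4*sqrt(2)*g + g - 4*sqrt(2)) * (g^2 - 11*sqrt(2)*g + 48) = g^4 - 15*sqrt(2)*g^3 + g^3 - 15*sqrt(2)*g^2 + 136*g^2 - 192*sqrt(2)*g + 136*g - 192*sqrt(2)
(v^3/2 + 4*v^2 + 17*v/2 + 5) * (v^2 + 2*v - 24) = v^5/2 + 5*v^4 + 9*v^3/2 - 74*v^2 - 194*v - 120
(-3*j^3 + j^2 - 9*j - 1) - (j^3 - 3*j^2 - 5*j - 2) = -4*j^3 + 4*j^2 - 4*j + 1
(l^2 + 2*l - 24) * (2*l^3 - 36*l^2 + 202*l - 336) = 2*l^5 - 32*l^4 + 82*l^3 + 932*l^2 - 5520*l + 8064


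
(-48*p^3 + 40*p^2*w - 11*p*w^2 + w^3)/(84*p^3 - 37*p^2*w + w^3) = (-4*p + w)/(7*p + w)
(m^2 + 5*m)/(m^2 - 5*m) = (m + 5)/(m - 5)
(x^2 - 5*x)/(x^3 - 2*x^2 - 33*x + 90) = x/(x^2 + 3*x - 18)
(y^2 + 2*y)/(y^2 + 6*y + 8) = y/(y + 4)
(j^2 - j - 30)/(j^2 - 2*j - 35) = (j - 6)/(j - 7)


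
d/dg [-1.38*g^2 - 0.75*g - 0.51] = -2.76*g - 0.75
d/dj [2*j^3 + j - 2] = 6*j^2 + 1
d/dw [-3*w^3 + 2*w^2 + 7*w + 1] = -9*w^2 + 4*w + 7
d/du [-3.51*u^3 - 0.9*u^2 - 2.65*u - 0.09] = -10.53*u^2 - 1.8*u - 2.65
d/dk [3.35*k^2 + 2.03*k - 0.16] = 6.7*k + 2.03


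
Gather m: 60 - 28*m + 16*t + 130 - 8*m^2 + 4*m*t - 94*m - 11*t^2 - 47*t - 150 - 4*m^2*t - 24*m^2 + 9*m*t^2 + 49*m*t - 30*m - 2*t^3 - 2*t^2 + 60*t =m^2*(-4*t - 32) + m*(9*t^2 + 53*t - 152) - 2*t^3 - 13*t^2 + 29*t + 40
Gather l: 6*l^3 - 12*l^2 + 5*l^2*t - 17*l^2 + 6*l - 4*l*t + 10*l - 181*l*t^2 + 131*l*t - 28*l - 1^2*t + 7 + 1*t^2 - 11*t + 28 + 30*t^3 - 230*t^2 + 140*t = 6*l^3 + l^2*(5*t - 29) + l*(-181*t^2 + 127*t - 12) + 30*t^3 - 229*t^2 + 128*t + 35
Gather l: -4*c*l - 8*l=l*(-4*c - 8)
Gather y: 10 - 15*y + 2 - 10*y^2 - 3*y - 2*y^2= -12*y^2 - 18*y + 12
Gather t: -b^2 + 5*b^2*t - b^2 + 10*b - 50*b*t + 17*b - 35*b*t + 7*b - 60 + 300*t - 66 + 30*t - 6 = -2*b^2 + 34*b + t*(5*b^2 - 85*b + 330) - 132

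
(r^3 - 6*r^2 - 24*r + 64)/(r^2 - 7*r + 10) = (r^2 - 4*r - 32)/(r - 5)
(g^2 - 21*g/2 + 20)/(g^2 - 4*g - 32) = (g - 5/2)/(g + 4)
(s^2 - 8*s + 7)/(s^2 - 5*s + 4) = (s - 7)/(s - 4)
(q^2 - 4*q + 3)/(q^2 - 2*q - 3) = (q - 1)/(q + 1)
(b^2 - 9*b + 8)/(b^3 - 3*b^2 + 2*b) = (b - 8)/(b*(b - 2))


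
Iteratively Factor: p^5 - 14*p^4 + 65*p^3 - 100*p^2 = (p)*(p^4 - 14*p^3 + 65*p^2 - 100*p) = p^2*(p^3 - 14*p^2 + 65*p - 100) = p^2*(p - 5)*(p^2 - 9*p + 20) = p^2*(p - 5)^2*(p - 4)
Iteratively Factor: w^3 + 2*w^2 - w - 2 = (w - 1)*(w^2 + 3*w + 2) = (w - 1)*(w + 1)*(w + 2)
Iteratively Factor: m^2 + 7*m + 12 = (m + 3)*(m + 4)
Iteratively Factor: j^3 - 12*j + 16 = (j - 2)*(j^2 + 2*j - 8) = (j - 2)*(j + 4)*(j - 2)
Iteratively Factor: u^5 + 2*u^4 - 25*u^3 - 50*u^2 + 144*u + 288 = (u + 2)*(u^4 - 25*u^2 + 144) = (u - 4)*(u + 2)*(u^3 + 4*u^2 - 9*u - 36) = (u - 4)*(u + 2)*(u + 4)*(u^2 - 9) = (u - 4)*(u - 3)*(u + 2)*(u + 4)*(u + 3)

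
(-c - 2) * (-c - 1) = c^2 + 3*c + 2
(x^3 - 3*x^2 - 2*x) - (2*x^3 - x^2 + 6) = -x^3 - 2*x^2 - 2*x - 6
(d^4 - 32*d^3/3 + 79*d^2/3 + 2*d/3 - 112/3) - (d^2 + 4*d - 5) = d^4 - 32*d^3/3 + 76*d^2/3 - 10*d/3 - 97/3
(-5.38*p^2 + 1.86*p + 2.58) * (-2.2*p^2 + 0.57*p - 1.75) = 11.836*p^4 - 7.1586*p^3 + 4.7992*p^2 - 1.7844*p - 4.515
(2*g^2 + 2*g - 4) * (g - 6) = 2*g^3 - 10*g^2 - 16*g + 24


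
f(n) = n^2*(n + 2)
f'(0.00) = 0.00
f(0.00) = 0.00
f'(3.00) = 39.00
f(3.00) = 45.00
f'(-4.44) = 41.38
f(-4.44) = -48.10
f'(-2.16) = 5.36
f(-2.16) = -0.75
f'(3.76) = 57.45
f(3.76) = 81.43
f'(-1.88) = 3.08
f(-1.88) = 0.42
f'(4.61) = 82.20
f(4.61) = 140.48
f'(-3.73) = 26.82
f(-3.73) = -24.07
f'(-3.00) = 15.00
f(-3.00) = -9.00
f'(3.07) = 40.55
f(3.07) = 47.78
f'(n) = n^2 + 2*n*(n + 2)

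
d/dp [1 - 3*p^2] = -6*p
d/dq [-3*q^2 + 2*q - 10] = 2 - 6*q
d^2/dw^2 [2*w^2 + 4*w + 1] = 4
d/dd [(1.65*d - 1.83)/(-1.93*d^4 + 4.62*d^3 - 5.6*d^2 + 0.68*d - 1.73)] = (9.5535*d^4 - 29.3736*d^3 + 34.6038*d^2 - 20.496*d - 1.6101)/(3.7249*d^8 - 17.8332*d^7 + 42.9604*d^6 - 54.3688*d^5 + 44.321*d^4 - 23.6012*d^3 + 19.8384*d^2 - 2.3528*d + 2.9929)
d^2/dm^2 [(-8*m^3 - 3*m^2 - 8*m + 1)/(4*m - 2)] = (-32*m^3 + 48*m^2 - 24*m - 15)/(8*m^3 - 12*m^2 + 6*m - 1)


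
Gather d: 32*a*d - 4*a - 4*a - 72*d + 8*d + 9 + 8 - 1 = -8*a + d*(32*a - 64) + 16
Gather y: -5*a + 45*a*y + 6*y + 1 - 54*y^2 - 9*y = -5*a - 54*y^2 + y*(45*a - 3) + 1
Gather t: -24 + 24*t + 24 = 24*t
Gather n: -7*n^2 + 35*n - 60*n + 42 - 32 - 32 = -7*n^2 - 25*n - 22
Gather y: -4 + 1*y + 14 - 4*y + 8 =18 - 3*y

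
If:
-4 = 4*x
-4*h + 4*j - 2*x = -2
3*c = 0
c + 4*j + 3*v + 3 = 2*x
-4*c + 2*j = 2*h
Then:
No Solution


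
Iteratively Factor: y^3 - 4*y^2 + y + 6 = (y - 3)*(y^2 - y - 2) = (y - 3)*(y + 1)*(y - 2)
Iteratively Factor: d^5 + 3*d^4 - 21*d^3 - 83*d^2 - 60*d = (d)*(d^4 + 3*d^3 - 21*d^2 - 83*d - 60) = d*(d - 5)*(d^3 + 8*d^2 + 19*d + 12) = d*(d - 5)*(d + 3)*(d^2 + 5*d + 4) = d*(d - 5)*(d + 3)*(d + 4)*(d + 1)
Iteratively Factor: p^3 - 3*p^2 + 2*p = (p)*(p^2 - 3*p + 2) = p*(p - 1)*(p - 2)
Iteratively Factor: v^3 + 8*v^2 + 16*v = (v)*(v^2 + 8*v + 16) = v*(v + 4)*(v + 4)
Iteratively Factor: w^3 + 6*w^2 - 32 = (w + 4)*(w^2 + 2*w - 8) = (w + 4)^2*(w - 2)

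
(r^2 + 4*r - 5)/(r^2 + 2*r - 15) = (r - 1)/(r - 3)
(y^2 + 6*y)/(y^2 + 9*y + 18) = y/(y + 3)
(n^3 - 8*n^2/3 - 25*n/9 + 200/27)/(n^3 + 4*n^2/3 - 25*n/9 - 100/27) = (3*n - 8)/(3*n + 4)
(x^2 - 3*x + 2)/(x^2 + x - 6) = (x - 1)/(x + 3)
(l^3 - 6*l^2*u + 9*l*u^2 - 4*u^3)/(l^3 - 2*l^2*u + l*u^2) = (l - 4*u)/l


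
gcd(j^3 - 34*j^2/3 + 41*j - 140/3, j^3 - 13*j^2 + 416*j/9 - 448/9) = j - 7/3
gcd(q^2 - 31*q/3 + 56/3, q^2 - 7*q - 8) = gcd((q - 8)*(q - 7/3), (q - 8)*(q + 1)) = q - 8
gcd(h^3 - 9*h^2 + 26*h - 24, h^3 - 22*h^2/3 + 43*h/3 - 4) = h^2 - 7*h + 12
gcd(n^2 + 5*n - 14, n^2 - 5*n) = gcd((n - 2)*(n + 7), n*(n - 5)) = 1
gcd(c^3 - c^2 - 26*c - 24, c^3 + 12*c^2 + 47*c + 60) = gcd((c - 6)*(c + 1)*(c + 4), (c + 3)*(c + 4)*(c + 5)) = c + 4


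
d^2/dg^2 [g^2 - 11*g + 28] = 2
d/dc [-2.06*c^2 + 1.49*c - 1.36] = 1.49 - 4.12*c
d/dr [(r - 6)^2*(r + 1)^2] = 2*(r - 6)*(r + 1)*(2*r - 5)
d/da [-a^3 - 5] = -3*a^2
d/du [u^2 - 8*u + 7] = 2*u - 8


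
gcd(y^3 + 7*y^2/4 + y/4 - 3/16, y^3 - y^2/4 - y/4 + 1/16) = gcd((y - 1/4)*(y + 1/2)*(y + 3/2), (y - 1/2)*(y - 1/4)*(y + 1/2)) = y^2 + y/4 - 1/8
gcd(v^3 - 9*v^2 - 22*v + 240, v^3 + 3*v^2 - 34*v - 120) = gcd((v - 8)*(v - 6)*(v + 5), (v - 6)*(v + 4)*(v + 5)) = v^2 - v - 30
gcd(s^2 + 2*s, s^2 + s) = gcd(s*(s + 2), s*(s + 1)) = s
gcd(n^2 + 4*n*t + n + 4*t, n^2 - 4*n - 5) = n + 1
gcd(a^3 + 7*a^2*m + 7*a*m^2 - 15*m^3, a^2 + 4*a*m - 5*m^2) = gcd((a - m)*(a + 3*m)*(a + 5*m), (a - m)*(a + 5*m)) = a^2 + 4*a*m - 5*m^2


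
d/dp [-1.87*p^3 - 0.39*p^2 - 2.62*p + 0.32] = -5.61*p^2 - 0.78*p - 2.62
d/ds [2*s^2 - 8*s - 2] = 4*s - 8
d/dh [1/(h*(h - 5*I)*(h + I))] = (-h*(h - 5*I) - h*(h + I) - (h - 5*I)*(h + I))/(h^2*(h - 5*I)^2*(h + I)^2)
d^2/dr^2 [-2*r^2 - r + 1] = -4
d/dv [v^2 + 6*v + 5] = 2*v + 6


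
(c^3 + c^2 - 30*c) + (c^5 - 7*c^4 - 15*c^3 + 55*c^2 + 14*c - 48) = c^5 - 7*c^4 - 14*c^3 + 56*c^2 - 16*c - 48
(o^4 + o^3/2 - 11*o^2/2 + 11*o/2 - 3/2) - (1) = o^4 + o^3/2 - 11*o^2/2 + 11*o/2 - 5/2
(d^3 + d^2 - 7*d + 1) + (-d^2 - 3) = d^3 - 7*d - 2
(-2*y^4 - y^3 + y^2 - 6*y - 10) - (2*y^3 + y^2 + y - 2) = -2*y^4 - 3*y^3 - 7*y - 8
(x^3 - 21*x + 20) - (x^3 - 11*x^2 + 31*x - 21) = 11*x^2 - 52*x + 41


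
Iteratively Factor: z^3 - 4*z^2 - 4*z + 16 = (z - 2)*(z^2 - 2*z - 8) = (z - 2)*(z + 2)*(z - 4)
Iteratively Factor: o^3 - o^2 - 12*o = (o + 3)*(o^2 - 4*o) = o*(o + 3)*(o - 4)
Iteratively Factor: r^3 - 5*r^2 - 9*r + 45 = (r - 3)*(r^2 - 2*r - 15) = (r - 5)*(r - 3)*(r + 3)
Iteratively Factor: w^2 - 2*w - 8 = (w - 4)*(w + 2)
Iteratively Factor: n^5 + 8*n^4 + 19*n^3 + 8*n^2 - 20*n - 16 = (n + 2)*(n^4 + 6*n^3 + 7*n^2 - 6*n - 8) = (n + 2)^2*(n^3 + 4*n^2 - n - 4) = (n + 1)*(n + 2)^2*(n^2 + 3*n - 4) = (n + 1)*(n + 2)^2*(n + 4)*(n - 1)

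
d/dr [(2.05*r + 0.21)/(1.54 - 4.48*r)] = (18.358144*r - 6.310612)/(4.48*r - 1.54)^3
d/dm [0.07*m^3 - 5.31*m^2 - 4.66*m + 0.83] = 0.21*m^2 - 10.62*m - 4.66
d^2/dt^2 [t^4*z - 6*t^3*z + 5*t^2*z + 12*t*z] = 2*z*(6*t^2 - 18*t + 5)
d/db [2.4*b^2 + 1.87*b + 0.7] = 4.8*b + 1.87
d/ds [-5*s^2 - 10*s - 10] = -10*s - 10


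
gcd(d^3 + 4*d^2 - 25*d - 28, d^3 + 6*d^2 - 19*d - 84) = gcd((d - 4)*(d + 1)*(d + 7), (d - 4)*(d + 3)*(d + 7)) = d^2 + 3*d - 28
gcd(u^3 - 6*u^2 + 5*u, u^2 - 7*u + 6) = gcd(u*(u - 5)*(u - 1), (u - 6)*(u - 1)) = u - 1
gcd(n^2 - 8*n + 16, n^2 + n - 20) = n - 4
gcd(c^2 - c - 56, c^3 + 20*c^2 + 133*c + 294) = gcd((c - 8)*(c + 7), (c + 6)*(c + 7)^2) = c + 7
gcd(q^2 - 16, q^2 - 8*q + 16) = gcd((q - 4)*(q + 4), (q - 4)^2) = q - 4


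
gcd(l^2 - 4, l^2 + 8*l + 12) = l + 2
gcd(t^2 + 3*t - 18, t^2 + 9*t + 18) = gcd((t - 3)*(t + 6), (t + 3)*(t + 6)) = t + 6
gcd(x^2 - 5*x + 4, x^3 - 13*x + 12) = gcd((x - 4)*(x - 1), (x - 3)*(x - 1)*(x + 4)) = x - 1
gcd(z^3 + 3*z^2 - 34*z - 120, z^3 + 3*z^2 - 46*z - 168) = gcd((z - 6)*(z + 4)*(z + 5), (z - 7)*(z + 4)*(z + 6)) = z + 4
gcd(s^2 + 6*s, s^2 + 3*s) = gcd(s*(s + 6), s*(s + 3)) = s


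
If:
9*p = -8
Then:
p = -8/9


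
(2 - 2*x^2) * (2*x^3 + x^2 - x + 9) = -4*x^5 - 2*x^4 + 6*x^3 - 16*x^2 - 2*x + 18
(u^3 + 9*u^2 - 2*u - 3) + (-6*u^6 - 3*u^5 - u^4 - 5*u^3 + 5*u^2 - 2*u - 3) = -6*u^6 - 3*u^5 - u^4 - 4*u^3 + 14*u^2 - 4*u - 6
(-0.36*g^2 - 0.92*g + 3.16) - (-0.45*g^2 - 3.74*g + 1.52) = 0.09*g^2 + 2.82*g + 1.64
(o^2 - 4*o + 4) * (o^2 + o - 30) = o^4 - 3*o^3 - 30*o^2 + 124*o - 120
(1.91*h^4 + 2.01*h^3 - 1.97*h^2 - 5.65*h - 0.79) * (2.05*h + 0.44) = 3.9155*h^5 + 4.9609*h^4 - 3.1541*h^3 - 12.4493*h^2 - 4.1055*h - 0.3476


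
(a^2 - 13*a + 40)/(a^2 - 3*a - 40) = (a - 5)/(a + 5)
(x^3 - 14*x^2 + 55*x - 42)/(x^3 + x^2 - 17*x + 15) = (x^2 - 13*x + 42)/(x^2 + 2*x - 15)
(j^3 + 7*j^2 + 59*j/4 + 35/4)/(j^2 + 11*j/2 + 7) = (2*j^2 + 7*j + 5)/(2*(j + 2))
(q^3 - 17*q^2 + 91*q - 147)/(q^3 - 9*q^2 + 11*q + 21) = (q - 7)/(q + 1)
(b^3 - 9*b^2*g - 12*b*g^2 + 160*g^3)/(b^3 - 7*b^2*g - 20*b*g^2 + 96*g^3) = (b - 5*g)/(b - 3*g)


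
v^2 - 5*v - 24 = (v - 8)*(v + 3)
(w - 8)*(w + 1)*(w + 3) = w^3 - 4*w^2 - 29*w - 24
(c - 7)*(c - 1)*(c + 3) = c^3 - 5*c^2 - 17*c + 21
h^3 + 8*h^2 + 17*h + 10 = (h + 1)*(h + 2)*(h + 5)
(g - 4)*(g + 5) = g^2 + g - 20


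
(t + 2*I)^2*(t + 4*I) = t^3 + 8*I*t^2 - 20*t - 16*I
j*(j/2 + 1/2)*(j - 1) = j^3/2 - j/2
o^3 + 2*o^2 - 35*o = o*(o - 5)*(o + 7)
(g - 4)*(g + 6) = g^2 + 2*g - 24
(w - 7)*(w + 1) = w^2 - 6*w - 7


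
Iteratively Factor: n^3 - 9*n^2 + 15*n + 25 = (n - 5)*(n^2 - 4*n - 5) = (n - 5)*(n + 1)*(n - 5)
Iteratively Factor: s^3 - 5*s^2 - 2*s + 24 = (s - 3)*(s^2 - 2*s - 8) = (s - 3)*(s + 2)*(s - 4)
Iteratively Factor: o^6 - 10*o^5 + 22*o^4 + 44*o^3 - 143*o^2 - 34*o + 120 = (o - 3)*(o^5 - 7*o^4 + o^3 + 47*o^2 - 2*o - 40) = (o - 4)*(o - 3)*(o^4 - 3*o^3 - 11*o^2 + 3*o + 10) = (o - 5)*(o - 4)*(o - 3)*(o^3 + 2*o^2 - o - 2) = (o - 5)*(o - 4)*(o - 3)*(o - 1)*(o^2 + 3*o + 2) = (o - 5)*(o - 4)*(o - 3)*(o - 1)*(o + 2)*(o + 1)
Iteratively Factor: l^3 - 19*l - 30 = (l + 3)*(l^2 - 3*l - 10) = (l + 2)*(l + 3)*(l - 5)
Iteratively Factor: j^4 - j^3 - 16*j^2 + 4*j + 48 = (j - 4)*(j^3 + 3*j^2 - 4*j - 12) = (j - 4)*(j - 2)*(j^2 + 5*j + 6) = (j - 4)*(j - 2)*(j + 3)*(j + 2)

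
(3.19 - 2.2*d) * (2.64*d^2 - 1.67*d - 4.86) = -5.808*d^3 + 12.0956*d^2 + 5.3647*d - 15.5034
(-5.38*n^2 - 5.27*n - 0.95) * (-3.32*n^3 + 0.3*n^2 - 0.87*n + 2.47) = 17.8616*n^5 + 15.8824*n^4 + 6.2536*n^3 - 8.9887*n^2 - 12.1904*n - 2.3465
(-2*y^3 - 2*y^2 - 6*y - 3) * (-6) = 12*y^3 + 12*y^2 + 36*y + 18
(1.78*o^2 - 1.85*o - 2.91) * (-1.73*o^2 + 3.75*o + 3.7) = -3.0794*o^4 + 9.8755*o^3 + 4.6828*o^2 - 17.7575*o - 10.767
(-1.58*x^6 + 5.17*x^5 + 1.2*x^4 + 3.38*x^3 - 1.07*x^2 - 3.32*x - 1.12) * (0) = 0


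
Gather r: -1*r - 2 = -r - 2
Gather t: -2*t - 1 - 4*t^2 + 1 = -4*t^2 - 2*t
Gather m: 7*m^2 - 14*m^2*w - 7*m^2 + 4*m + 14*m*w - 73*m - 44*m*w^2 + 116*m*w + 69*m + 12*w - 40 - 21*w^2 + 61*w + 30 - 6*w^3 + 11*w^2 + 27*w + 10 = -14*m^2*w + m*(-44*w^2 + 130*w) - 6*w^3 - 10*w^2 + 100*w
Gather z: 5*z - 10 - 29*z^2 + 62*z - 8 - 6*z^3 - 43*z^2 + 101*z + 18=-6*z^3 - 72*z^2 + 168*z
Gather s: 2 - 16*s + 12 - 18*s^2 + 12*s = -18*s^2 - 4*s + 14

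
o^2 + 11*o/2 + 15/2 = (o + 5/2)*(o + 3)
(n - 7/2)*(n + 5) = n^2 + 3*n/2 - 35/2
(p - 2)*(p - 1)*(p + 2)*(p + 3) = p^4 + 2*p^3 - 7*p^2 - 8*p + 12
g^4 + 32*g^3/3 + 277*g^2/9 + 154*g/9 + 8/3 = (g + 1/3)^2*(g + 4)*(g + 6)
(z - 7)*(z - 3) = z^2 - 10*z + 21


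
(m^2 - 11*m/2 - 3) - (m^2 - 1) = -11*m/2 - 2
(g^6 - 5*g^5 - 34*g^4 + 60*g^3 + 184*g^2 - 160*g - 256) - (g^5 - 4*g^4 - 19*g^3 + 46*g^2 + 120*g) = g^6 - 6*g^5 - 30*g^4 + 79*g^3 + 138*g^2 - 280*g - 256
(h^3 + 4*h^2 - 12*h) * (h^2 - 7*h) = h^5 - 3*h^4 - 40*h^3 + 84*h^2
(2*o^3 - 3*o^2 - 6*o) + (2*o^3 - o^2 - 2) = 4*o^3 - 4*o^2 - 6*o - 2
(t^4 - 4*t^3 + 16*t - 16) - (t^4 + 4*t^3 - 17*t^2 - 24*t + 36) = -8*t^3 + 17*t^2 + 40*t - 52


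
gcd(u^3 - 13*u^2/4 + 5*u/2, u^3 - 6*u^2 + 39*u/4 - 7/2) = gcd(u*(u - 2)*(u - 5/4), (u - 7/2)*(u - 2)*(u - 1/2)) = u - 2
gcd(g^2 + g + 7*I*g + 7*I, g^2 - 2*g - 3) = g + 1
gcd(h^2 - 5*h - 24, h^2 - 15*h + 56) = h - 8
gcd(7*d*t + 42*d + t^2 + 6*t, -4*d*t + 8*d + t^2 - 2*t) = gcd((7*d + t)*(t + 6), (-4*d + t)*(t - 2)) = 1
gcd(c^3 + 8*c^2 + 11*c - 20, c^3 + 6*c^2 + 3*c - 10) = c^2 + 4*c - 5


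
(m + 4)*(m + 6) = m^2 + 10*m + 24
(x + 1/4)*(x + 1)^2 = x^3 + 9*x^2/4 + 3*x/2 + 1/4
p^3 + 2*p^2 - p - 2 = (p - 1)*(p + 1)*(p + 2)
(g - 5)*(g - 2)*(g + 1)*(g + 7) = g^4 + g^3 - 39*g^2 + 31*g + 70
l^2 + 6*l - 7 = (l - 1)*(l + 7)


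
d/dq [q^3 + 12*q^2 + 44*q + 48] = 3*q^2 + 24*q + 44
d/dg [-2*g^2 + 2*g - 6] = 2 - 4*g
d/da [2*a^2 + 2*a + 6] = 4*a + 2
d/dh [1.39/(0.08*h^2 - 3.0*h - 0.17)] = (4.17 - 0.2224*h)/(-0.08*h^2 + 3.0*h + 0.17)^2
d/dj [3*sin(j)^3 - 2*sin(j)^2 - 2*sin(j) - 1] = (9*sin(j)^2 - 4*sin(j) - 2)*cos(j)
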